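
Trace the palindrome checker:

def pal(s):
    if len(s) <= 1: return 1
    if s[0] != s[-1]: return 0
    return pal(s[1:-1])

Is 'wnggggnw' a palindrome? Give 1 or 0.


pal('wnggggnw'): s[0]='w' == s[-1]='w' -> check pal('nggggn')
pal('nggggn'): s[0]='n' == s[-1]='n' -> check pal('gggg')
pal('gggg'): s[0]='g' == s[-1]='g' -> check pal('gg')
pal('gg'): s[0]='g' == s[-1]='g' -> check pal('')
pal(''): len <= 1 -> return 1  (base case)
Result: 1 (palindrome)

1


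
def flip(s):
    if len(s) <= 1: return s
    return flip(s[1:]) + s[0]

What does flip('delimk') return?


flip('delimk') = flip('elimk') + 'd'
flip('elimk') = flip('limk') + 'e'
flip('limk') = flip('imk') + 'l'
flip('imk') = flip('mk') + 'i'
flip('mk') = flip('k') + 'm'
flip('k') = 'k'  (base case)
Concatenating: 'k' + 'm' + 'i' + 'l' + 'e' + 'd' = 'kmiled'

kmiled


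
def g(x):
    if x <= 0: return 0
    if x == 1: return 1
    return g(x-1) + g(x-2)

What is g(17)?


Computing g(17) bottom-up:
g(0) = 0
g(1) = 1
g(2) = g(1) + g(0) = 1 + 0 = 1
g(3) = g(2) + g(1) = 1 + 1 = 2
g(4) = g(3) + g(2) = 2 + 1 = 3
g(5) = g(4) + g(3) = 3 + 2 = 5
g(6) = g(5) + g(4) = 5 + 3 = 8
g(7) = g(6) + g(5) = 8 + 5 = 13
g(8) = g(7) + g(6) = 13 + 8 = 21
g(9) = g(8) + g(7) = 21 + 13 = 34
g(10) = g(9) + g(8) = 34 + 21 = 55
g(11) = g(10) + g(9) = 55 + 34 = 89
g(12) = g(11) + g(10) = 89 + 55 = 144
g(13) = g(12) + g(11) = 144 + 89 = 233
g(14) = g(13) + g(12) = 233 + 144 = 377
g(15) = g(14) + g(13) = 377 + 233 = 610
g(16) = g(15) + g(14) = 610 + 377 = 987
g(17) = g(16) + g(15) = 987 + 610 = 1597

1597


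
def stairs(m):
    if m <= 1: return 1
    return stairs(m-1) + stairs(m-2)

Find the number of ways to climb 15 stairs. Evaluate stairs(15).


Building up from base cases:
stairs(0) = 1
stairs(1) = 1
stairs(2) = stairs(1) + stairs(0) = 1 + 1 = 2
stairs(3) = stairs(2) + stairs(1) = 2 + 1 = 3
stairs(4) = stairs(3) + stairs(2) = 3 + 2 = 5
stairs(5) = stairs(4) + stairs(3) = 5 + 3 = 8
stairs(6) = stairs(5) + stairs(4) = 8 + 5 = 13
stairs(7) = stairs(6) + stairs(5) = 13 + 8 = 21
stairs(8) = stairs(7) + stairs(6) = 21 + 13 = 34
stairs(9) = stairs(8) + stairs(7) = 34 + 21 = 55
stairs(10) = stairs(9) + stairs(8) = 55 + 34 = 89
stairs(11) = stairs(10) + stairs(9) = 89 + 55 = 144
stairs(12) = stairs(11) + stairs(10) = 144 + 89 = 233
stairs(13) = stairs(12) + stairs(11) = 233 + 144 = 377
stairs(14) = stairs(13) + stairs(12) = 377 + 233 = 610
stairs(15) = stairs(14) + stairs(13) = 610 + 377 = 987

987


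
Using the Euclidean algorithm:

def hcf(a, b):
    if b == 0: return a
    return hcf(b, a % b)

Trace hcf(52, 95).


hcf(52, 95) = hcf(95, 52)
hcf(95, 52) = hcf(52, 43)
hcf(52, 43) = hcf(43, 9)
hcf(43, 9) = hcf(9, 7)
hcf(9, 7) = hcf(7, 2)
hcf(7, 2) = hcf(2, 1)
hcf(2, 1) = hcf(1, 0)
hcf(1, 0) = 1  (base case)

1


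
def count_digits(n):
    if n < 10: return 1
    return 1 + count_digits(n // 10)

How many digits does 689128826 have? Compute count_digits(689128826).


count_digits(689128826) = 1 + count_digits(68912882)
count_digits(68912882) = 1 + count_digits(6891288)
count_digits(6891288) = 1 + count_digits(689128)
count_digits(689128) = 1 + count_digits(68912)
count_digits(68912) = 1 + count_digits(6891)
count_digits(6891) = 1 + count_digits(689)
count_digits(689) = 1 + count_digits(68)
count_digits(68) = 1 + count_digits(6)
count_digits(6) = 1  (base case: 6 < 10)
Unwinding: 1 + 1 + 1 + 1 + 1 + 1 + 1 + 1 + 1 = 9

9


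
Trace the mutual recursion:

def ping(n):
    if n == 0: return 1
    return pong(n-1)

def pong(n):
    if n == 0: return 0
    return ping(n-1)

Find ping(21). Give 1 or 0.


ping(21) = pong(20)
pong(20) = ping(19)
ping(19) = pong(18)
pong(18) = ping(17)
ping(17) = pong(16)
pong(16) = ping(15)
ping(15) = pong(14)
pong(14) = ping(13)
ping(13) = pong(12)
pong(12) = ping(11)
ping(11) = pong(10)
pong(10) = ping(9)
ping(9) = pong(8)
pong(8) = ping(7)
ping(7) = pong(6)
pong(6) = ping(5)
ping(5) = pong(4)
pong(4) = ping(3)
ping(3) = pong(2)
pong(2) = ping(1)
ping(1) = pong(0)
pong(0) = 0  (base case)
Result: 0

0


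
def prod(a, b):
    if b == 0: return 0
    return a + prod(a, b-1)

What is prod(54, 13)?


prod(54, 13) = 54 + prod(54, 12)
prod(54, 12) = 54 + prod(54, 11)
prod(54, 11) = 54 + prod(54, 10)
prod(54, 10) = 54 + prod(54, 9)
prod(54, 9) = 54 + prod(54, 8)
prod(54, 8) = 54 + prod(54, 7)
prod(54, 7) = 54 + prod(54, 6)
prod(54, 6) = 54 + prod(54, 5)
prod(54, 5) = 54 + prod(54, 4)
prod(54, 4) = 54 + prod(54, 3)
prod(54, 3) = 54 + prod(54, 2)
prod(54, 2) = 54 + prod(54, 1)
prod(54, 1) = 54 + prod(54, 0)
prod(54, 0) = 0  (base case)
Total: 54 + 54 + 54 + 54 + 54 + 54 + 54 + 54 + 54 + 54 + 54 + 54 + 54 + 0 = 702

702


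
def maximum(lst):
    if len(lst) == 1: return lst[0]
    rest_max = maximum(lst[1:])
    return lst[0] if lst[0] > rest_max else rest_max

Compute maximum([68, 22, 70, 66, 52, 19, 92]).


maximum([68, 22, 70, 66, 52, 19, 92]): compare 68 with maximum([22, 70, 66, 52, 19, 92])
maximum([22, 70, 66, 52, 19, 92]): compare 22 with maximum([70, 66, 52, 19, 92])
maximum([70, 66, 52, 19, 92]): compare 70 with maximum([66, 52, 19, 92])
maximum([66, 52, 19, 92]): compare 66 with maximum([52, 19, 92])
maximum([52, 19, 92]): compare 52 with maximum([19, 92])
maximum([19, 92]): compare 19 with maximum([92])
maximum([92]) = 92  (base case)
Compare 19 with 92 -> 92
Compare 52 with 92 -> 92
Compare 66 with 92 -> 92
Compare 70 with 92 -> 92
Compare 22 with 92 -> 92
Compare 68 with 92 -> 92

92


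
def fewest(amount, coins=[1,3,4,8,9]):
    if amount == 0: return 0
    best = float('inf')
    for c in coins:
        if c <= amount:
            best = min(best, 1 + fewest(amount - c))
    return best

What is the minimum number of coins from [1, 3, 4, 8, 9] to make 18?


Building up with DP:
fewest(0) = 0
fewest(1) = min(1+fewest(0)=1+0=1) = 1
fewest(2) = min(1+fewest(1)=1+1=2) = 2
fewest(3) = min(1+fewest(2)=1+2=3, 1+fewest(0)=1+0=1) = 1
fewest(4) = min(1+fewest(3)=1+1=2, 1+fewest(1)=1+1=2, 1+fewest(0)=1+0=1) = 1
fewest(5) = min(1+fewest(4)=1+1=2, 1+fewest(2)=1+2=3, 1+fewest(1)=1+1=2) = 2
fewest(6) = min(1+fewest(5)=1+2=3, 1+fewest(3)=1+1=2, 1+fewest(2)=1+2=3) = 2
fewest(7) = min(1+fewest(6)=1+2=3, 1+fewest(4)=1+1=2, 1+fewest(3)=1+1=2) = 2
fewest(8) = min(1+fewest(7)=1+2=3, 1+fewest(5)=1+2=3, 1+fewest(4)=1+1=2, 1+fewest(0)=1+0=1) = 1
fewest(9) = min(1+fewest(8)=1+1=2, 1+fewest(6)=1+2=3, 1+fewest(5)=1+2=3, 1+fewest(1)=1+1=2, 1+fewest(0)=1+0=1) = 1
fewest(10) = min(1+fewest(9)=1+1=2, 1+fewest(7)=1+2=3, 1+fewest(6)=1+2=3, 1+fewest(2)=1+2=3, 1+fewest(1)=1+1=2) = 2
fewest(11) = min(1+fewest(10)=1+2=3, 1+fewest(8)=1+1=2, 1+fewest(7)=1+2=3, 1+fewest(3)=1+1=2, 1+fewest(2)=1+2=3) = 2
fewest(12) = min(1+fewest(11)=1+2=3, 1+fewest(9)=1+1=2, 1+fewest(8)=1+1=2, 1+fewest(4)=1+1=2, 1+fewest(3)=1+1=2) = 2
fewest(13) = min(1+fewest(12)=1+2=3, 1+fewest(10)=1+2=3, 1+fewest(9)=1+1=2, 1+fewest(5)=1+2=3, 1+fewest(4)=1+1=2) = 2
fewest(14) = min(1+fewest(13)=1+2=3, 1+fewest(11)=1+2=3, 1+fewest(10)=1+2=3, 1+fewest(6)=1+2=3, 1+fewest(5)=1+2=3) = 3
fewest(15) = min(1+fewest(14)=1+3=4, 1+fewest(12)=1+2=3, 1+fewest(11)=1+2=3, 1+fewest(7)=1+2=3, 1+fewest(6)=1+2=3) = 3
fewest(16) = min(1+fewest(15)=1+3=4, 1+fewest(13)=1+2=3, 1+fewest(12)=1+2=3, 1+fewest(8)=1+1=2, 1+fewest(7)=1+2=3) = 2
fewest(17) = min(1+fewest(16)=1+2=3, 1+fewest(14)=1+3=4, 1+fewest(13)=1+2=3, 1+fewest(9)=1+1=2, 1+fewest(8)=1+1=2) = 2
fewest(18) = min(1+fewest(17)=1+2=3, 1+fewest(15)=1+3=4, 1+fewest(14)=1+3=4, 1+fewest(10)=1+2=3, 1+fewest(9)=1+1=2) = 2

2


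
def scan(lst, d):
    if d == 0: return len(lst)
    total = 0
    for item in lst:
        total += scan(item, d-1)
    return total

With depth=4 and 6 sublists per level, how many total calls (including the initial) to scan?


At depth 0 (root): 1 call
At depth 1: each of 1 parents calls scan on 6 children = 6 calls
At depth 2: each of 6 parents calls scan on 6 children = 36 calls
At depth 3: each of 36 parents calls scan on 6 children = 216 calls
At depth 4: each of 216 parents calls scan on 6 children = 1296 calls
Total: 1 + 6 + 36 + 216 + 1296 = 1555

1555


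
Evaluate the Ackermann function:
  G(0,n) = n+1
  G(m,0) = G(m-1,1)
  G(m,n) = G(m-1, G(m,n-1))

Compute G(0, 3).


G(0, 3) = 4
Result: G(0, 3) = 4

4


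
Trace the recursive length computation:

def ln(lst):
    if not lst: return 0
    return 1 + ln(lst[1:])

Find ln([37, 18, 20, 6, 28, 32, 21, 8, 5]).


ln([37, 18, 20, 6, 28, 32, 21, 8, 5]) = 1 + ln([18, 20, 6, 28, 32, 21, 8, 5])
ln([18, 20, 6, 28, 32, 21, 8, 5]) = 1 + ln([20, 6, 28, 32, 21, 8, 5])
ln([20, 6, 28, 32, 21, 8, 5]) = 1 + ln([6, 28, 32, 21, 8, 5])
ln([6, 28, 32, 21, 8, 5]) = 1 + ln([28, 32, 21, 8, 5])
ln([28, 32, 21, 8, 5]) = 1 + ln([32, 21, 8, 5])
ln([32, 21, 8, 5]) = 1 + ln([21, 8, 5])
ln([21, 8, 5]) = 1 + ln([8, 5])
ln([8, 5]) = 1 + ln([5])
ln([5]) = 1 + ln([])
ln([]) = 0  (base case)
Unwinding: 1 + 1 + 1 + 1 + 1 + 1 + 1 + 1 + 1 + 0 = 9

9


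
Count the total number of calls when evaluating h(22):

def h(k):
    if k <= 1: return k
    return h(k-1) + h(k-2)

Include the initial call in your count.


Let C(n) = total calls for h(n)
C(0) = 1, C(1) = 1
C(2) = 1 + C(1) + C(0) = 1 + 1 + 1 = 3
C(3) = 1 + C(2) + C(1) = 1 + 3 + 1 = 5
C(4) = 1 + C(3) + C(2) = 1 + 5 + 3 = 9
C(5) = 1 + C(4) + C(3) = 1 + 9 + 5 = 15
C(6) = 1 + C(5) + C(4) = 1 + 15 + 9 = 25
C(7) = 1 + C(6) + C(5) = 1 + 25 + 15 = 41
C(8) = 1 + C(7) + C(6) = 1 + 41 + 25 = 67
C(9) = 1 + C(8) + C(7) = 1 + 67 + 41 = 109
C(10) = 1 + C(9) + C(8) = 1 + 109 + 67 = 177
C(11) = 1 + C(10) + C(9) = 1 + 177 + 109 = 287
C(12) = 1 + C(11) + C(10) = 1 + 287 + 177 = 465
C(13) = 1 + C(12) + C(11) = 1 + 465 + 287 = 753
C(14) = 1 + C(13) + C(12) = 1 + 753 + 465 = 1219
C(15) = 1 + C(14) + C(13) = 1 + 1219 + 753 = 1973
C(16) = 1 + C(15) + C(14) = 1 + 1973 + 1219 = 3193
C(17) = 1 + C(16) + C(15) = 1 + 3193 + 1973 = 5167
C(18) = 1 + C(17) + C(16) = 1 + 5167 + 3193 = 8361
C(19) = 1 + C(18) + C(17) = 1 + 8361 + 5167 = 13529
C(20) = 1 + C(19) + C(18) = 1 + 13529 + 8361 = 21891
C(21) = 1 + C(20) + C(19) = 1 + 21891 + 13529 = 35421
C(22) = 1 + C(21) + C(20) = 1 + 35421 + 21891 = 57313

57313


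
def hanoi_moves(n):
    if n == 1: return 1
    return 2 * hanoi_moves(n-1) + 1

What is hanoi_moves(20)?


hanoi_moves(20) = 2 * hanoi_moves(19) + 1
hanoi_moves(19) = 2 * hanoi_moves(18) + 1
hanoi_moves(18) = 2 * hanoi_moves(17) + 1
hanoi_moves(17) = 2 * hanoi_moves(16) + 1
hanoi_moves(16) = 2 * hanoi_moves(15) + 1
hanoi_moves(15) = 2 * hanoi_moves(14) + 1
hanoi_moves(14) = 2 * hanoi_moves(13) + 1
hanoi_moves(13) = 2 * hanoi_moves(12) + 1
hanoi_moves(12) = 2 * hanoi_moves(11) + 1
hanoi_moves(11) = 2 * hanoi_moves(10) + 1
hanoi_moves(10) = 2 * hanoi_moves(9) + 1
hanoi_moves(9) = 2 * hanoi_moves(8) + 1
hanoi_moves(8) = 2 * hanoi_moves(7) + 1
hanoi_moves(7) = 2 * hanoi_moves(6) + 1
hanoi_moves(6) = 2 * hanoi_moves(5) + 1
hanoi_moves(5) = 2 * hanoi_moves(4) + 1
hanoi_moves(4) = 2 * hanoi_moves(3) + 1
hanoi_moves(3) = 2 * hanoi_moves(2) + 1
hanoi_moves(2) = 2 * hanoi_moves(1) + 1
hanoi_moves(1) = 1  (base case)
hanoi_moves(2) = 2 * 1 + 1 = 3
hanoi_moves(3) = 2 * 3 + 1 = 7
hanoi_moves(4) = 2 * 7 + 1 = 15
hanoi_moves(5) = 2 * 15 + 1 = 31
hanoi_moves(6) = 2 * 31 + 1 = 63
hanoi_moves(7) = 2 * 63 + 1 = 127
hanoi_moves(8) = 2 * 127 + 1 = 255
hanoi_moves(9) = 2 * 255 + 1 = 511
hanoi_moves(10) = 2 * 511 + 1 = 1023
hanoi_moves(11) = 2 * 1023 + 1 = 2047
hanoi_moves(12) = 2 * 2047 + 1 = 4095
hanoi_moves(13) = 2 * 4095 + 1 = 8191
hanoi_moves(14) = 2 * 8191 + 1 = 16383
hanoi_moves(15) = 2 * 16383 + 1 = 32767
hanoi_moves(16) = 2 * 32767 + 1 = 65535
hanoi_moves(17) = 2 * 65535 + 1 = 131071
hanoi_moves(18) = 2 * 131071 + 1 = 262143
hanoi_moves(19) = 2 * 262143 + 1 = 524287
hanoi_moves(20) = 2 * 524287 + 1 = 1048575

1048575


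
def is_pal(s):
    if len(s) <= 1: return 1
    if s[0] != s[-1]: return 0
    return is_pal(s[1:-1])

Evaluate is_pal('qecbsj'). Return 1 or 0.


is_pal('qecbsj'): s[0]='q' != s[-1]='j' -> return 0
Result: 0 (not a palindrome)

0


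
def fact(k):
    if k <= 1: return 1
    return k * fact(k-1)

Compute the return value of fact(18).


fact(18)
= 18 * fact(17)
= 18 * 17 * fact(16)
= 18 * 17 * 16 * fact(15)
= 18 * 17 * 16 * 15 * fact(14)
= 18 * 17 * 16 * 15 * 14 * fact(13)
= 18 * 17 * 16 * 15 * 14 * 13 * fact(12)
= 18 * 17 * 16 * 15 * 14 * 13 * 12 * fact(11)
= 18 * 17 * 16 * 15 * 14 * 13 * 12 * 11 * fact(10)
= 18 * 17 * 16 * 15 * 14 * 13 * 12 * 11 * 10 * fact(9)
= 18 * 17 * 16 * 15 * 14 * 13 * 12 * 11 * 10 * 9 * fact(8)
= 18 * 17 * 16 * 15 * 14 * 13 * 12 * 11 * 10 * 9 * 8 * fact(7)
= 18 * 17 * 16 * 15 * 14 * 13 * 12 * 11 * 10 * 9 * 8 * 7 * fact(6)
= 18 * 17 * 16 * 15 * 14 * 13 * 12 * 11 * 10 * 9 * 8 * 7 * 6 * fact(5)
= 18 * 17 * 16 * 15 * 14 * 13 * 12 * 11 * 10 * 9 * 8 * 7 * 6 * 5 * fact(4)
= 18 * 17 * 16 * 15 * 14 * 13 * 12 * 11 * 10 * 9 * 8 * 7 * 6 * 5 * 4 * fact(3)
= 18 * 17 * 16 * 15 * 14 * 13 * 12 * 11 * 10 * 9 * 8 * 7 * 6 * 5 * 4 * 3 * fact(2)
= 18 * 17 * 16 * 15 * 14 * 13 * 12 * 11 * 10 * 9 * 8 * 7 * 6 * 5 * 4 * 3 * 2 * fact(1)
= 18 * 17 * 16 * 15 * 14 * 13 * 12 * 11 * 10 * 9 * 8 * 7 * 6 * 5 * 4 * 3 * 2 * 1
= 6402373705728000

6402373705728000


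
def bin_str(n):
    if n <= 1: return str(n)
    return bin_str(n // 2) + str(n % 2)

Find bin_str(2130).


bin_str(2130) = bin_str(1065) + '0'
bin_str(1065) = bin_str(532) + '1'
bin_str(532) = bin_str(266) + '0'
bin_str(266) = bin_str(133) + '0'
bin_str(133) = bin_str(66) + '1'
bin_str(66) = bin_str(33) + '0'
bin_str(33) = bin_str(16) + '1'
bin_str(16) = bin_str(8) + '0'
bin_str(8) = bin_str(4) + '0'
bin_str(4) = bin_str(2) + '0'
bin_str(2) = bin_str(1) + '0'
bin_str(1) = '1'  (base case)
Concatenating: '1' + '0' + '0' + '0' + '0' + '1' + '0' + '1' + '0' + '0' + '1' + '0' = '100001010010'

100001010010


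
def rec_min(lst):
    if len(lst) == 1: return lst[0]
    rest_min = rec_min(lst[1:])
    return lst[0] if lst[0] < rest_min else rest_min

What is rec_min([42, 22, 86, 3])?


rec_min([42, 22, 86, 3]): compare 42 with rec_min([22, 86, 3])
rec_min([22, 86, 3]): compare 22 with rec_min([86, 3])
rec_min([86, 3]): compare 86 with rec_min([3])
rec_min([3]) = 3  (base case)
Compare 86 with 3 -> 3
Compare 22 with 3 -> 3
Compare 42 with 3 -> 3

3


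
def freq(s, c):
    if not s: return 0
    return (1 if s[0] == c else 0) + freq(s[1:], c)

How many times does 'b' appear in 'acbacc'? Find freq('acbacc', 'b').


s[0]='a' != 'b' -> 0
s[0]='c' != 'b' -> 0
s[0]='b' == 'b' -> 1
s[0]='a' != 'b' -> 0
s[0]='c' != 'b' -> 0
s[0]='c' != 'b' -> 0
Sum: 0 + 0 + 1 + 0 + 0 + 0 = 1

1


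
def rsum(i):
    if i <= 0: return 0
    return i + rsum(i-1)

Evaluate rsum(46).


rsum(46)
= 46 + 45 + 44 + 43 + 42 + 41 + 40 + 39 + 38 + 37 + 36 + 35 + 34 + 33 + 32 + 31 + 30 + 29 + 28 + 27 + 26 + 25 + 24 + 23 + 22 + 21 + 20 + 19 + 18 + 17 + 16 + 15 + 14 + 13 + 12 + 11 + 10 + 9 + 8 + 7 + 6 + 5 + 4 + 3 + 2 + 1 + rsum(0)
= 46 + 45 + 44 + 43 + 42 + 41 + 40 + 39 + 38 + 37 + 36 + 35 + 34 + 33 + 32 + 31 + 30 + 29 + 28 + 27 + 26 + 25 + 24 + 23 + 22 + 21 + 20 + 19 + 18 + 17 + 16 + 15 + 14 + 13 + 12 + 11 + 10 + 9 + 8 + 7 + 6 + 5 + 4 + 3 + 2 + 1 + 0
= 1081

1081


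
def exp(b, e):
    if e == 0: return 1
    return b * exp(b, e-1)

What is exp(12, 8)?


exp(12, 8)
= 12 * exp(12, 7)
= 12 * 12 * exp(12, 6)
= 12 * 12 * 12 * exp(12, 5)
= 12 * 12 * 12 * 12 * exp(12, 4)
= 12 * 12 * 12 * 12 * 12 * exp(12, 3)
= 12 * 12 * 12 * 12 * 12 * 12 * exp(12, 2)
= 12 * 12 * 12 * 12 * 12 * 12 * 12 * exp(12, 1)
= 12 * 12 * 12 * 12 * 12 * 12 * 12 * 12 * exp(12, 0)
= 12 * 12 * 12 * 12 * 12 * 12 * 12 * 12 * 1
= 429981696

429981696


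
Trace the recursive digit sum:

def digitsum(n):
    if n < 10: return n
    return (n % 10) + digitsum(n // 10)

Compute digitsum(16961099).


digitsum(16961099) = 9 + digitsum(1696109)
digitsum(1696109) = 9 + digitsum(169610)
digitsum(169610) = 0 + digitsum(16961)
digitsum(16961) = 1 + digitsum(1696)
digitsum(1696) = 6 + digitsum(169)
digitsum(169) = 9 + digitsum(16)
digitsum(16) = 6 + digitsum(1)
digitsum(1) = 1  (base case)
Total: 9 + 9 + 0 + 1 + 6 + 9 + 6 + 1 = 41

41


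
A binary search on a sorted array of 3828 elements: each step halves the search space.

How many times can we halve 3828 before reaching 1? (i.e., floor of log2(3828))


3828 / 2 = 1914
1914 / 2 = 957
957 / 2 = 478
478 / 2 = 239
239 / 2 = 119
119 / 2 = 59
59 / 2 = 29
29 / 2 = 14
14 / 2 = 7
7 / 2 = 3
3 / 2 = 1
Reached 1 after 11 halvings

11


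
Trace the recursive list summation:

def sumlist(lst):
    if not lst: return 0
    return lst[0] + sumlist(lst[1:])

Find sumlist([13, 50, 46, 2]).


sumlist([13, 50, 46, 2]) = 13 + sumlist([50, 46, 2])
sumlist([50, 46, 2]) = 50 + sumlist([46, 2])
sumlist([46, 2]) = 46 + sumlist([2])
sumlist([2]) = 2 + sumlist([])
sumlist([]) = 0  (base case)
Total: 13 + 50 + 46 + 2 + 0 = 111

111


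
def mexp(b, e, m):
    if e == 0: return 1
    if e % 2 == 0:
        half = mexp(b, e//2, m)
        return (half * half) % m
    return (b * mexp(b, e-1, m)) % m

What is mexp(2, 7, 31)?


mexp(2, 7, 31): e is odd, compute mexp(2, 6, 31)
  mexp(2, 6, 31): e is even, compute mexp(2, 3, 31)
    mexp(2, 3, 31): e is odd, compute mexp(2, 2, 31)
      mexp(2, 2, 31): e is even, compute mexp(2, 1, 31)
        mexp(2, 1, 31): e is odd, compute mexp(2, 0, 31)
          mexp(2, 0, 31) = 1
        (2 * 1) % 31 = 2
      half=2, (2*2) % 31 = 4
    (2 * 4) % 31 = 8
  half=8, (8*8) % 31 = 2
(2 * 2) % 31 = 4

4


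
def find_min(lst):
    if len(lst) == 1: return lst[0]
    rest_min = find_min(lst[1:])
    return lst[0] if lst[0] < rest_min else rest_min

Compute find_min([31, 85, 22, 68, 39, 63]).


find_min([31, 85, 22, 68, 39, 63]): compare 31 with find_min([85, 22, 68, 39, 63])
find_min([85, 22, 68, 39, 63]): compare 85 with find_min([22, 68, 39, 63])
find_min([22, 68, 39, 63]): compare 22 with find_min([68, 39, 63])
find_min([68, 39, 63]): compare 68 with find_min([39, 63])
find_min([39, 63]): compare 39 with find_min([63])
find_min([63]) = 63  (base case)
Compare 39 with 63 -> 39
Compare 68 with 39 -> 39
Compare 22 with 39 -> 22
Compare 85 with 22 -> 22
Compare 31 with 22 -> 22

22


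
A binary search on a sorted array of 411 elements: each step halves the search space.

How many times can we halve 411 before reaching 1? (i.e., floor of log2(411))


411 / 2 = 205
205 / 2 = 102
102 / 2 = 51
51 / 2 = 25
25 / 2 = 12
12 / 2 = 6
6 / 2 = 3
3 / 2 = 1
Reached 1 after 8 halvings

8


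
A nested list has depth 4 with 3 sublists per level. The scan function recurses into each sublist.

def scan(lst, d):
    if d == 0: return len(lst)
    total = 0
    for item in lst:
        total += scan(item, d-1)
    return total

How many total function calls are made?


At depth 0 (root): 1 call
At depth 1: each of 1 parents calls scan on 3 children = 3 calls
At depth 2: each of 3 parents calls scan on 3 children = 9 calls
At depth 3: each of 9 parents calls scan on 3 children = 27 calls
At depth 4: each of 27 parents calls scan on 3 children = 81 calls
Total: 1 + 3 + 9 + 27 + 81 = 121

121


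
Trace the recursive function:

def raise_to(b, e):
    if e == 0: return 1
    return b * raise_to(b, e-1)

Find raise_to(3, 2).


raise_to(3, 2)
= 3 * raise_to(3, 1)
= 3 * 3 * raise_to(3, 0)
= 3 * 3 * 1
= 9

9


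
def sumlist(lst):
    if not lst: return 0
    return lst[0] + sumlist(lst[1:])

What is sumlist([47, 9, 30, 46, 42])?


sumlist([47, 9, 30, 46, 42]) = 47 + sumlist([9, 30, 46, 42])
sumlist([9, 30, 46, 42]) = 9 + sumlist([30, 46, 42])
sumlist([30, 46, 42]) = 30 + sumlist([46, 42])
sumlist([46, 42]) = 46 + sumlist([42])
sumlist([42]) = 42 + sumlist([])
sumlist([]) = 0  (base case)
Total: 47 + 9 + 30 + 46 + 42 + 0 = 174

174


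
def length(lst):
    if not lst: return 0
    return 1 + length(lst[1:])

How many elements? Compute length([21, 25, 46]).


length([21, 25, 46]) = 1 + length([25, 46])
length([25, 46]) = 1 + length([46])
length([46]) = 1 + length([])
length([]) = 0  (base case)
Unwinding: 1 + 1 + 1 + 0 = 3

3


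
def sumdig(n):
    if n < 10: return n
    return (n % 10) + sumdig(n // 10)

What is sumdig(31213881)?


sumdig(31213881) = 1 + sumdig(3121388)
sumdig(3121388) = 8 + sumdig(312138)
sumdig(312138) = 8 + sumdig(31213)
sumdig(31213) = 3 + sumdig(3121)
sumdig(3121) = 1 + sumdig(312)
sumdig(312) = 2 + sumdig(31)
sumdig(31) = 1 + sumdig(3)
sumdig(3) = 3  (base case)
Total: 1 + 8 + 8 + 3 + 1 + 2 + 1 + 3 = 27

27


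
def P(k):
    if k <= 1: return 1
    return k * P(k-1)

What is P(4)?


P(4)
= 4 * P(3)
= 4 * 3 * P(2)
= 4 * 3 * 2 * P(1)
= 4 * 3 * 2 * 1
= 24

24


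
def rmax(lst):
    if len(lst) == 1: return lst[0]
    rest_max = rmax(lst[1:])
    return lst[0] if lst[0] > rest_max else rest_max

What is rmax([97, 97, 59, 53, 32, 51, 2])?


rmax([97, 97, 59, 53, 32, 51, 2]): compare 97 with rmax([97, 59, 53, 32, 51, 2])
rmax([97, 59, 53, 32, 51, 2]): compare 97 with rmax([59, 53, 32, 51, 2])
rmax([59, 53, 32, 51, 2]): compare 59 with rmax([53, 32, 51, 2])
rmax([53, 32, 51, 2]): compare 53 with rmax([32, 51, 2])
rmax([32, 51, 2]): compare 32 with rmax([51, 2])
rmax([51, 2]): compare 51 with rmax([2])
rmax([2]) = 2  (base case)
Compare 51 with 2 -> 51
Compare 32 with 51 -> 51
Compare 53 with 51 -> 53
Compare 59 with 53 -> 59
Compare 97 with 59 -> 97
Compare 97 with 97 -> 97

97


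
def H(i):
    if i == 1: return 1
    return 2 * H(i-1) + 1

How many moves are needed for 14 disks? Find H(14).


H(14) = 2 * H(13) + 1
H(13) = 2 * H(12) + 1
H(12) = 2 * H(11) + 1
H(11) = 2 * H(10) + 1
H(10) = 2 * H(9) + 1
H(9) = 2 * H(8) + 1
H(8) = 2 * H(7) + 1
H(7) = 2 * H(6) + 1
H(6) = 2 * H(5) + 1
H(5) = 2 * H(4) + 1
H(4) = 2 * H(3) + 1
H(3) = 2 * H(2) + 1
H(2) = 2 * H(1) + 1
H(1) = 1  (base case)
H(2) = 2 * 1 + 1 = 3
H(3) = 2 * 3 + 1 = 7
H(4) = 2 * 7 + 1 = 15
H(5) = 2 * 15 + 1 = 31
H(6) = 2 * 31 + 1 = 63
H(7) = 2 * 63 + 1 = 127
H(8) = 2 * 127 + 1 = 255
H(9) = 2 * 255 + 1 = 511
H(10) = 2 * 511 + 1 = 1023
H(11) = 2 * 1023 + 1 = 2047
H(12) = 2 * 2047 + 1 = 4095
H(13) = 2 * 4095 + 1 = 8191
H(14) = 2 * 8191 + 1 = 16383

16383


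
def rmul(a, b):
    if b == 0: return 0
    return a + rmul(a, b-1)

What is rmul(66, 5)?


rmul(66, 5) = 66 + rmul(66, 4)
rmul(66, 4) = 66 + rmul(66, 3)
rmul(66, 3) = 66 + rmul(66, 2)
rmul(66, 2) = 66 + rmul(66, 1)
rmul(66, 1) = 66 + rmul(66, 0)
rmul(66, 0) = 0  (base case)
Total: 66 + 66 + 66 + 66 + 66 + 0 = 330

330


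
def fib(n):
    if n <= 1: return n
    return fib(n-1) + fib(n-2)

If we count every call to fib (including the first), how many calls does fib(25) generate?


Let C(n) = total calls for fib(n)
C(0) = 1, C(1) = 1
C(2) = 1 + C(1) + C(0) = 1 + 1 + 1 = 3
C(3) = 1 + C(2) + C(1) = 1 + 3 + 1 = 5
C(4) = 1 + C(3) + C(2) = 1 + 5 + 3 = 9
C(5) = 1 + C(4) + C(3) = 1 + 9 + 5 = 15
C(6) = 1 + C(5) + C(4) = 1 + 15 + 9 = 25
C(7) = 1 + C(6) + C(5) = 1 + 25 + 15 = 41
C(8) = 1 + C(7) + C(6) = 1 + 41 + 25 = 67
C(9) = 1 + C(8) + C(7) = 1 + 67 + 41 = 109
C(10) = 1 + C(9) + C(8) = 1 + 109 + 67 = 177
C(11) = 1 + C(10) + C(9) = 1 + 177 + 109 = 287
C(12) = 1 + C(11) + C(10) = 1 + 287 + 177 = 465
C(13) = 1 + C(12) + C(11) = 1 + 465 + 287 = 753
C(14) = 1 + C(13) + C(12) = 1 + 753 + 465 = 1219
C(15) = 1 + C(14) + C(13) = 1 + 1219 + 753 = 1973
C(16) = 1 + C(15) + C(14) = 1 + 1973 + 1219 = 3193
C(17) = 1 + C(16) + C(15) = 1 + 3193 + 1973 = 5167
C(18) = 1 + C(17) + C(16) = 1 + 5167 + 3193 = 8361
C(19) = 1 + C(18) + C(17) = 1 + 8361 + 5167 = 13529
C(20) = 1 + C(19) + C(18) = 1 + 13529 + 8361 = 21891
C(21) = 1 + C(20) + C(19) = 1 + 21891 + 13529 = 35421
C(22) = 1 + C(21) + C(20) = 1 + 35421 + 21891 = 57313
C(23) = 1 + C(22) + C(21) = 1 + 57313 + 35421 = 92735
C(24) = 1 + C(23) + C(22) = 1 + 92735 + 57313 = 150049
C(25) = 1 + C(24) + C(23) = 1 + 150049 + 92735 = 242785

242785


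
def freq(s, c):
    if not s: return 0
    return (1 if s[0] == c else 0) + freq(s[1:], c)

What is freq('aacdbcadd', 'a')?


s[0]='a' == 'a' -> 1
s[0]='a' == 'a' -> 1
s[0]='c' != 'a' -> 0
s[0]='d' != 'a' -> 0
s[0]='b' != 'a' -> 0
s[0]='c' != 'a' -> 0
s[0]='a' == 'a' -> 1
s[0]='d' != 'a' -> 0
s[0]='d' != 'a' -> 0
Sum: 1 + 1 + 0 + 0 + 0 + 0 + 1 + 0 + 0 = 3

3


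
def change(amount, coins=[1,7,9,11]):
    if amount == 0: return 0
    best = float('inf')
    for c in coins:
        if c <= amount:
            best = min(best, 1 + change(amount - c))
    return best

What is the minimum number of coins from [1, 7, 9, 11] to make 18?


Building up with DP:
change(0) = 0
change(1) = min(1+change(0)=1+0=1) = 1
change(2) = min(1+change(1)=1+1=2) = 2
change(3) = min(1+change(2)=1+2=3) = 3
change(4) = min(1+change(3)=1+3=4) = 4
change(5) = min(1+change(4)=1+4=5) = 5
change(6) = min(1+change(5)=1+5=6) = 6
change(7) = min(1+change(6)=1+6=7, 1+change(0)=1+0=1) = 1
change(8) = min(1+change(7)=1+1=2, 1+change(1)=1+1=2) = 2
change(9) = min(1+change(8)=1+2=3, 1+change(2)=1+2=3, 1+change(0)=1+0=1) = 1
change(10) = min(1+change(9)=1+1=2, 1+change(3)=1+3=4, 1+change(1)=1+1=2) = 2
change(11) = min(1+change(10)=1+2=3, 1+change(4)=1+4=5, 1+change(2)=1+2=3, 1+change(0)=1+0=1) = 1
change(12) = min(1+change(11)=1+1=2, 1+change(5)=1+5=6, 1+change(3)=1+3=4, 1+change(1)=1+1=2) = 2
change(13) = min(1+change(12)=1+2=3, 1+change(6)=1+6=7, 1+change(4)=1+4=5, 1+change(2)=1+2=3) = 3
change(14) = min(1+change(13)=1+3=4, 1+change(7)=1+1=2, 1+change(5)=1+5=6, 1+change(3)=1+3=4) = 2
change(15) = min(1+change(14)=1+2=3, 1+change(8)=1+2=3, 1+change(6)=1+6=7, 1+change(4)=1+4=5) = 3
change(16) = min(1+change(15)=1+3=4, 1+change(9)=1+1=2, 1+change(7)=1+1=2, 1+change(5)=1+5=6) = 2
change(17) = min(1+change(16)=1+2=3, 1+change(10)=1+2=3, 1+change(8)=1+2=3, 1+change(6)=1+6=7) = 3
change(18) = min(1+change(17)=1+3=4, 1+change(11)=1+1=2, 1+change(9)=1+1=2, 1+change(7)=1+1=2) = 2

2


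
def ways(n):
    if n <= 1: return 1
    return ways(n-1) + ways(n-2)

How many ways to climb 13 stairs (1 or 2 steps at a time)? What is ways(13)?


Building up from base cases:
ways(0) = 1
ways(1) = 1
ways(2) = ways(1) + ways(0) = 1 + 1 = 2
ways(3) = ways(2) + ways(1) = 2 + 1 = 3
ways(4) = ways(3) + ways(2) = 3 + 2 = 5
ways(5) = ways(4) + ways(3) = 5 + 3 = 8
ways(6) = ways(5) + ways(4) = 8 + 5 = 13
ways(7) = ways(6) + ways(5) = 13 + 8 = 21
ways(8) = ways(7) + ways(6) = 21 + 13 = 34
ways(9) = ways(8) + ways(7) = 34 + 21 = 55
ways(10) = ways(9) + ways(8) = 55 + 34 = 89
ways(11) = ways(10) + ways(9) = 89 + 55 = 144
ways(12) = ways(11) + ways(10) = 144 + 89 = 233
ways(13) = ways(12) + ways(11) = 233 + 144 = 377

377


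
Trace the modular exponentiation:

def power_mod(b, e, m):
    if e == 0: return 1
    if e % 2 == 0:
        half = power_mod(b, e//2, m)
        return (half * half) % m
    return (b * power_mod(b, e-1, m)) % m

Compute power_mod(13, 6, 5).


power_mod(13, 6, 5): e is even, compute power_mod(13, 3, 5)
  power_mod(13, 3, 5): e is odd, compute power_mod(13, 2, 5)
    power_mod(13, 2, 5): e is even, compute power_mod(13, 1, 5)
      power_mod(13, 1, 5): e is odd, compute power_mod(13, 0, 5)
        power_mod(13, 0, 5) = 1
      (13 * 1) % 5 = 3
    half=3, (3*3) % 5 = 4
  (13 * 4) % 5 = 2
half=2, (2*2) % 5 = 4

4


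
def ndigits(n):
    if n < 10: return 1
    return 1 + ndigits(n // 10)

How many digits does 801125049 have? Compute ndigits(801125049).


ndigits(801125049) = 1 + ndigits(80112504)
ndigits(80112504) = 1 + ndigits(8011250)
ndigits(8011250) = 1 + ndigits(801125)
ndigits(801125) = 1 + ndigits(80112)
ndigits(80112) = 1 + ndigits(8011)
ndigits(8011) = 1 + ndigits(801)
ndigits(801) = 1 + ndigits(80)
ndigits(80) = 1 + ndigits(8)
ndigits(8) = 1  (base case: 8 < 10)
Unwinding: 1 + 1 + 1 + 1 + 1 + 1 + 1 + 1 + 1 = 9

9


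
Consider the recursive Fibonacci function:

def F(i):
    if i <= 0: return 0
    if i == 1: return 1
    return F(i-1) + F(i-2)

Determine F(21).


Computing F(21) bottom-up:
F(0) = 0
F(1) = 1
F(2) = F(1) + F(0) = 1 + 0 = 1
F(3) = F(2) + F(1) = 1 + 1 = 2
F(4) = F(3) + F(2) = 2 + 1 = 3
F(5) = F(4) + F(3) = 3 + 2 = 5
F(6) = F(5) + F(4) = 5 + 3 = 8
F(7) = F(6) + F(5) = 8 + 5 = 13
F(8) = F(7) + F(6) = 13 + 8 = 21
F(9) = F(8) + F(7) = 21 + 13 = 34
F(10) = F(9) + F(8) = 34 + 21 = 55
F(11) = F(10) + F(9) = 55 + 34 = 89
F(12) = F(11) + F(10) = 89 + 55 = 144
F(13) = F(12) + F(11) = 144 + 89 = 233
F(14) = F(13) + F(12) = 233 + 144 = 377
F(15) = F(14) + F(13) = 377 + 233 = 610
F(16) = F(15) + F(14) = 610 + 377 = 987
F(17) = F(16) + F(15) = 987 + 610 = 1597
F(18) = F(17) + F(16) = 1597 + 987 = 2584
F(19) = F(18) + F(17) = 2584 + 1597 = 4181
F(20) = F(19) + F(18) = 4181 + 2584 = 6765
F(21) = F(20) + F(19) = 6765 + 4181 = 10946

10946


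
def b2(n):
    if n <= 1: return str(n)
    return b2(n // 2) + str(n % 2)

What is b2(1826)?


b2(1826) = b2(913) + '0'
b2(913) = b2(456) + '1'
b2(456) = b2(228) + '0'
b2(228) = b2(114) + '0'
b2(114) = b2(57) + '0'
b2(57) = b2(28) + '1'
b2(28) = b2(14) + '0'
b2(14) = b2(7) + '0'
b2(7) = b2(3) + '1'
b2(3) = b2(1) + '1'
b2(1) = '1'  (base case)
Concatenating: '1' + '1' + '1' + '0' + '0' + '1' + '0' + '0' + '0' + '1' + '0' = '11100100010'

11100100010


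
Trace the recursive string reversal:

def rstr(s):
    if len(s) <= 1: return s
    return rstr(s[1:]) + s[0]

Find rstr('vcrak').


rstr('vcrak') = rstr('crak') + 'v'
rstr('crak') = rstr('rak') + 'c'
rstr('rak') = rstr('ak') + 'r'
rstr('ak') = rstr('k') + 'a'
rstr('k') = 'k'  (base case)
Concatenating: 'k' + 'a' + 'r' + 'c' + 'v' = 'karcv'

karcv


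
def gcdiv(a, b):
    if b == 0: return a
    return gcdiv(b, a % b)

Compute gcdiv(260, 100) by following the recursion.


gcdiv(260, 100) = gcdiv(100, 60)
gcdiv(100, 60) = gcdiv(60, 40)
gcdiv(60, 40) = gcdiv(40, 20)
gcdiv(40, 20) = gcdiv(20, 0)
gcdiv(20, 0) = 20  (base case)

20


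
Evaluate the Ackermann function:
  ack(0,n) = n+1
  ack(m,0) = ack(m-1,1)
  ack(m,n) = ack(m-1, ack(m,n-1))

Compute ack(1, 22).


ack(1, 22) = ack(0, ack(1, 21))
  ack(1, 21) = ack(0, ack(1, 20))
    ack(1, 20) = ack(0, ack(1, 19))
      ack(1, 19) = ack(0, ack(1, 18))
        ack(1, 18) = ack(0, ack(1, 17))
          ack(1, 17) = ack(0, ack(1, 16))
          ack(1, 16) = ack(0, ack(1, 15))
          ack(1, 15) = ack(0, ack(1, 14))
          ack(1, 14) = ack(0, ack(1, 13))
          ack(1, 13) = ack(0, ack(1, 12))
          ack(1, 12) = ack(0, ack(1, 11))
          ack(1, 11) = ack(0, ack(1, 10))
          ack(1, 10) = ack(0, ack(1, 9))
          ack(1, 9) = ack(0, ack(1, 8))
          ack(1, 8) = ack(0, ack(1, 7))
          ack(1, 7) = ack(0, ack(1, 6))
          ack(1, 6) = ack(0, ack(1, 5))
          ack(1, 5) = ack(0, ack(1, 4))
          ack(1, 4) = ack(0, ack(1, 3))
          ack(1, 3) = ack(0, ack(1, 2))
          ack(1, 2) = ack(0, ack(1, 1))
          ack(1, 1) = ack(0, ack(1, 0))
          ack(1, 0) = ack(0, 1)
          ack(0, 1) = 2
            = ack(0, 2)
... (trace truncated)
Result: ack(1, 22) = 24

24


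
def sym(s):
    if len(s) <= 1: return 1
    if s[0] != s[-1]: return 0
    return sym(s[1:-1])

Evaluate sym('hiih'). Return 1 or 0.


sym('hiih'): s[0]='h' == s[-1]='h' -> check sym('ii')
sym('ii'): s[0]='i' == s[-1]='i' -> check sym('')
sym(''): len <= 1 -> return 1  (base case)
Result: 1 (palindrome)

1


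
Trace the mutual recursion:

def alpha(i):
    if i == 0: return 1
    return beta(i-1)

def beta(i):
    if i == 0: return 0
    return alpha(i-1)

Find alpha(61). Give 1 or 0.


alpha(61) = beta(60)
beta(60) = alpha(59)
alpha(59) = beta(58)
beta(58) = alpha(57)
alpha(57) = beta(56)
beta(56) = alpha(55)
alpha(55) = beta(54)
beta(54) = alpha(53)
alpha(53) = beta(52)
beta(52) = alpha(51)
alpha(51) = beta(50)
beta(50) = alpha(49)
alpha(49) = beta(48)
beta(48) = alpha(47)
alpha(47) = beta(46)
beta(46) = alpha(45)
alpha(45) = beta(44)
beta(44) = alpha(43)
alpha(43) = beta(42)
beta(42) = alpha(41)
alpha(41) = beta(40)
beta(40) = alpha(39)
alpha(39) = beta(38)
beta(38) = alpha(37)
alpha(37) = beta(36)
beta(36) = alpha(35)
alpha(35) = beta(34)
beta(34) = alpha(33)
alpha(33) = beta(32)
beta(32) = alpha(31)
alpha(31) = beta(30)
beta(30) = alpha(29)
alpha(29) = beta(28)
beta(28) = alpha(27)
alpha(27) = beta(26)
beta(26) = alpha(25)
alpha(25) = beta(24)
beta(24) = alpha(23)
alpha(23) = beta(22)
beta(22) = alpha(21)
alpha(21) = beta(20)
beta(20) = alpha(19)
alpha(19) = beta(18)
beta(18) = alpha(17)
alpha(17) = beta(16)
beta(16) = alpha(15)
alpha(15) = beta(14)
beta(14) = alpha(13)
alpha(13) = beta(12)
beta(12) = alpha(11)
alpha(11) = beta(10)
beta(10) = alpha(9)
alpha(9) = beta(8)
beta(8) = alpha(7)
alpha(7) = beta(6)
beta(6) = alpha(5)
alpha(5) = beta(4)
beta(4) = alpha(3)
alpha(3) = beta(2)
beta(2) = alpha(1)
alpha(1) = beta(0)
beta(0) = 0  (base case)
Result: 0

0


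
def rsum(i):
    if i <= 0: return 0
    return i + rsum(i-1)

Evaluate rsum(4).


rsum(4)
= 4 + 3 + 2 + 1 + rsum(0)
= 4 + 3 + 2 + 1 + 0
= 10

10


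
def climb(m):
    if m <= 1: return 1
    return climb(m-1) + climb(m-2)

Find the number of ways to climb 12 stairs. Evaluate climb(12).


Building up from base cases:
climb(0) = 1
climb(1) = 1
climb(2) = climb(1) + climb(0) = 1 + 1 = 2
climb(3) = climb(2) + climb(1) = 2 + 1 = 3
climb(4) = climb(3) + climb(2) = 3 + 2 = 5
climb(5) = climb(4) + climb(3) = 5 + 3 = 8
climb(6) = climb(5) + climb(4) = 8 + 5 = 13
climb(7) = climb(6) + climb(5) = 13 + 8 = 21
climb(8) = climb(7) + climb(6) = 21 + 13 = 34
climb(9) = climb(8) + climb(7) = 34 + 21 = 55
climb(10) = climb(9) + climb(8) = 55 + 34 = 89
climb(11) = climb(10) + climb(9) = 89 + 55 = 144
climb(12) = climb(11) + climb(10) = 144 + 89 = 233

233


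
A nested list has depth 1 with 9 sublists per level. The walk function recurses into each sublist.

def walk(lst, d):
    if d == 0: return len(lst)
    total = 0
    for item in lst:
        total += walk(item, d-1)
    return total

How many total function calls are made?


At depth 0 (root): 1 call
At depth 1: each of 1 parents calls walk on 9 children = 9 calls
Total: 1 + 9 = 10

10


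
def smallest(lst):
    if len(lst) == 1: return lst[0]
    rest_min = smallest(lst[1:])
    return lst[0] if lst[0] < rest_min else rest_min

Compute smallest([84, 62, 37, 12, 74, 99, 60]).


smallest([84, 62, 37, 12, 74, 99, 60]): compare 84 with smallest([62, 37, 12, 74, 99, 60])
smallest([62, 37, 12, 74, 99, 60]): compare 62 with smallest([37, 12, 74, 99, 60])
smallest([37, 12, 74, 99, 60]): compare 37 with smallest([12, 74, 99, 60])
smallest([12, 74, 99, 60]): compare 12 with smallest([74, 99, 60])
smallest([74, 99, 60]): compare 74 with smallest([99, 60])
smallest([99, 60]): compare 99 with smallest([60])
smallest([60]) = 60  (base case)
Compare 99 with 60 -> 60
Compare 74 with 60 -> 60
Compare 12 with 60 -> 12
Compare 37 with 12 -> 12
Compare 62 with 12 -> 12
Compare 84 with 12 -> 12

12


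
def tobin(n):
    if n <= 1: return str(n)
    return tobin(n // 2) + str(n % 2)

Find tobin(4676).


tobin(4676) = tobin(2338) + '0'
tobin(2338) = tobin(1169) + '0'
tobin(1169) = tobin(584) + '1'
tobin(584) = tobin(292) + '0'
tobin(292) = tobin(146) + '0'
tobin(146) = tobin(73) + '0'
tobin(73) = tobin(36) + '1'
tobin(36) = tobin(18) + '0'
tobin(18) = tobin(9) + '0'
tobin(9) = tobin(4) + '1'
tobin(4) = tobin(2) + '0'
tobin(2) = tobin(1) + '0'
tobin(1) = '1'  (base case)
Concatenating: '1' + '0' + '0' + '1' + '0' + '0' + '1' + '0' + '0' + '0' + '1' + '0' + '0' = '1001001000100'

1001001000100


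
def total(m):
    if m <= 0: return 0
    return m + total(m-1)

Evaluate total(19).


total(19)
= 19 + 18 + 17 + 16 + 15 + 14 + 13 + 12 + 11 + 10 + 9 + 8 + 7 + 6 + 5 + 4 + 3 + 2 + 1 + total(0)
= 19 + 18 + 17 + 16 + 15 + 14 + 13 + 12 + 11 + 10 + 9 + 8 + 7 + 6 + 5 + 4 + 3 + 2 + 1 + 0
= 190

190


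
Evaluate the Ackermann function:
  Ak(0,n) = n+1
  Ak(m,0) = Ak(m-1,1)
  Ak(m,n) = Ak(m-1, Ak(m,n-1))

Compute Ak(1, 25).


Ak(1, 25) = Ak(0, Ak(1, 24))
  Ak(1, 24) = Ak(0, Ak(1, 23))
    Ak(1, 23) = Ak(0, Ak(1, 22))
      Ak(1, 22) = Ak(0, Ak(1, 21))
        Ak(1, 21) = Ak(0, Ak(1, 20))
          Ak(1, 20) = Ak(0, Ak(1, 19))
          Ak(1, 19) = Ak(0, Ak(1, 18))
          Ak(1, 18) = Ak(0, Ak(1, 17))
          Ak(1, 17) = Ak(0, Ak(1, 16))
          Ak(1, 16) = Ak(0, Ak(1, 15))
          Ak(1, 15) = Ak(0, Ak(1, 14))
          Ak(1, 14) = Ak(0, Ak(1, 13))
          Ak(1, 13) = Ak(0, Ak(1, 12))
          Ak(1, 12) = Ak(0, Ak(1, 11))
          Ak(1, 11) = Ak(0, Ak(1, 10))
          Ak(1, 10) = Ak(0, Ak(1, 9))
          Ak(1, 9) = Ak(0, Ak(1, 8))
          Ak(1, 8) = Ak(0, Ak(1, 7))
          Ak(1, 7) = Ak(0, Ak(1, 6))
          Ak(1, 6) = Ak(0, Ak(1, 5))
          Ak(1, 5) = Ak(0, Ak(1, 4))
          Ak(1, 4) = Ak(0, Ak(1, 3))
          Ak(1, 3) = Ak(0, Ak(1, 2))
          Ak(1, 2) = Ak(0, Ak(1, 1))
          Ak(1, 1) = Ak(0, Ak(1, 0))
... (trace truncated)
Result: Ak(1, 25) = 27

27


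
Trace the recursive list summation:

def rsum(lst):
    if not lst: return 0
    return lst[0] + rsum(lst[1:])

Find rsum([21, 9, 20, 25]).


rsum([21, 9, 20, 25]) = 21 + rsum([9, 20, 25])
rsum([9, 20, 25]) = 9 + rsum([20, 25])
rsum([20, 25]) = 20 + rsum([25])
rsum([25]) = 25 + rsum([])
rsum([]) = 0  (base case)
Total: 21 + 9 + 20 + 25 + 0 = 75

75


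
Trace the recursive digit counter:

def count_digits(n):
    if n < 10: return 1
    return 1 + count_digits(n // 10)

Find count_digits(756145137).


count_digits(756145137) = 1 + count_digits(75614513)
count_digits(75614513) = 1 + count_digits(7561451)
count_digits(7561451) = 1 + count_digits(756145)
count_digits(756145) = 1 + count_digits(75614)
count_digits(75614) = 1 + count_digits(7561)
count_digits(7561) = 1 + count_digits(756)
count_digits(756) = 1 + count_digits(75)
count_digits(75) = 1 + count_digits(7)
count_digits(7) = 1  (base case: 7 < 10)
Unwinding: 1 + 1 + 1 + 1 + 1 + 1 + 1 + 1 + 1 = 9

9


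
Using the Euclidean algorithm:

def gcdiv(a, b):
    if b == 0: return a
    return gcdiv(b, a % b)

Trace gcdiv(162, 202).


gcdiv(162, 202) = gcdiv(202, 162)
gcdiv(202, 162) = gcdiv(162, 40)
gcdiv(162, 40) = gcdiv(40, 2)
gcdiv(40, 2) = gcdiv(2, 0)
gcdiv(2, 0) = 2  (base case)

2


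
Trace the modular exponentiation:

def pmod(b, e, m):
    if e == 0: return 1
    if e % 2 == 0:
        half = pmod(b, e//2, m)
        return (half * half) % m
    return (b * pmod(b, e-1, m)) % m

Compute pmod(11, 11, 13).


pmod(11, 11, 13): e is odd, compute pmod(11, 10, 13)
  pmod(11, 10, 13): e is even, compute pmod(11, 5, 13)
    pmod(11, 5, 13): e is odd, compute pmod(11, 4, 13)
      pmod(11, 4, 13): e is even, compute pmod(11, 2, 13)
        pmod(11, 2, 13): e is even, compute pmod(11, 1, 13)
          pmod(11, 1, 13): e is odd, compute pmod(11, 0, 13)
          pmod(11, 0, 13) = 1
          (11 * 1) % 13 = 11
        half=11, (11*11) % 13 = 4
      half=4, (4*4) % 13 = 3
    (11 * 3) % 13 = 7
  half=7, (7*7) % 13 = 10
(11 * 10) % 13 = 6

6


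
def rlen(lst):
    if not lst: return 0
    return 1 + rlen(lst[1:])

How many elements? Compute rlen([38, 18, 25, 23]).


rlen([38, 18, 25, 23]) = 1 + rlen([18, 25, 23])
rlen([18, 25, 23]) = 1 + rlen([25, 23])
rlen([25, 23]) = 1 + rlen([23])
rlen([23]) = 1 + rlen([])
rlen([]) = 0  (base case)
Unwinding: 1 + 1 + 1 + 1 + 0 = 4

4


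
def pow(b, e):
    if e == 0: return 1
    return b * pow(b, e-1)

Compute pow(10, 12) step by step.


pow(10, 12)
= 10 * pow(10, 11)
= 10 * 10 * pow(10, 10)
= 10 * 10 * 10 * pow(10, 9)
= 10 * 10 * 10 * 10 * pow(10, 8)
= 10 * 10 * 10 * 10 * 10 * pow(10, 7)
= 10 * 10 * 10 * 10 * 10 * 10 * pow(10, 6)
= 10 * 10 * 10 * 10 * 10 * 10 * 10 * pow(10, 5)
= 10 * 10 * 10 * 10 * 10 * 10 * 10 * 10 * pow(10, 4)
= 10 * 10 * 10 * 10 * 10 * 10 * 10 * 10 * 10 * pow(10, 3)
= 10 * 10 * 10 * 10 * 10 * 10 * 10 * 10 * 10 * 10 * pow(10, 2)
= 10 * 10 * 10 * 10 * 10 * 10 * 10 * 10 * 10 * 10 * 10 * pow(10, 1)
= 10 * 10 * 10 * 10 * 10 * 10 * 10 * 10 * 10 * 10 * 10 * 10 * pow(10, 0)
= 10 * 10 * 10 * 10 * 10 * 10 * 10 * 10 * 10 * 10 * 10 * 10 * 1
= 1000000000000

1000000000000


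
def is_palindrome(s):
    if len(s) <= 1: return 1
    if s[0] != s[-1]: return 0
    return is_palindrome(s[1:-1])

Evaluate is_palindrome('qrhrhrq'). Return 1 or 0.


is_palindrome('qrhrhrq'): s[0]='q' == s[-1]='q' -> check is_palindrome('rhrhr')
is_palindrome('rhrhr'): s[0]='r' == s[-1]='r' -> check is_palindrome('hrh')
is_palindrome('hrh'): s[0]='h' == s[-1]='h' -> check is_palindrome('r')
is_palindrome('r'): len <= 1 -> return 1  (base case)
Result: 1 (palindrome)

1
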